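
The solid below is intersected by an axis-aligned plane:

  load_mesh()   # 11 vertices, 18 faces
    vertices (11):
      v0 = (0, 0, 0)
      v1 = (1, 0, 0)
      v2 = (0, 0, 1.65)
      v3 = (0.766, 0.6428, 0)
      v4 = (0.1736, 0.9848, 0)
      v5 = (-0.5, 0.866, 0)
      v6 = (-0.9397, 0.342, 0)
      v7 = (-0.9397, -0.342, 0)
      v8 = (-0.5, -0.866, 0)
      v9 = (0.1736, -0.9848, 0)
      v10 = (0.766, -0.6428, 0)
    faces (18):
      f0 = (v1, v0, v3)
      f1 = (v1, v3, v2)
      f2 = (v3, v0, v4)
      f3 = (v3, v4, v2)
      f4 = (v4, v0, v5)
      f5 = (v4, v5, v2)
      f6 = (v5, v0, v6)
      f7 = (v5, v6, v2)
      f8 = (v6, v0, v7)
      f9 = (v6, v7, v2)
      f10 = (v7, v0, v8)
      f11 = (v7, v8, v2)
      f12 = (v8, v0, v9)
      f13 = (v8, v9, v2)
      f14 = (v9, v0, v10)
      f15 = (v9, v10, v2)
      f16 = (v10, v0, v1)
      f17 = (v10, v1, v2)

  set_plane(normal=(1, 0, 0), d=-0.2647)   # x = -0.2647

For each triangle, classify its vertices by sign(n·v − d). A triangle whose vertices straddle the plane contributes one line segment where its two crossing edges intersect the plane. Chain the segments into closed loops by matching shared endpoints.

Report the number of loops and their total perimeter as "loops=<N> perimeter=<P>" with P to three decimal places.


Straddling triangles (10 of 18):
  (v4,v0,v5) [++-] → (-0.2647, 0.45846, 0)–(-0.2647, 0.907499, 0)  len=0.4490
  (v4,v5,v2) [+-+] → (-0.2647, 0.907499, 0)–(-0.2647, 0.45846, 0.77649)  len=0.8970
  (v5,v0,v6) [-+-] → (-0.2647, 0.45846, 0)–(-0.2647, 0.0963365, 0)  len=0.3621
  (v5,v6,v2) [--+] → (-0.2647, 0.0963365, 1.18522)–(-0.2647, 0.45846, 0.77649)  len=0.5461
  (v6,v0,v7) [-+-] → (-0.2647, 0.0963365, 0)–(-0.2647, -0.0963365, 0)  len=0.1927
  (v6,v7,v2) [--+] → (-0.2647, -0.0963365, 1.18522)–(-0.2647, 0.0963365, 1.18522)  len=0.1927
  (v7,v0,v8) [-+-] → (-0.2647, -0.0963365, 0)–(-0.2647, -0.45846, 0)  len=0.3621
  (v7,v8,v2) [--+] → (-0.2647, -0.45846, 0.77649)–(-0.2647, -0.0963365, 1.18522)  len=0.5461
  (v8,v0,v9) [-++] → (-0.2647, -0.45846, 0)–(-0.2647, -0.907499, 0)  len=0.4490
  (v8,v9,v2) [-++] → (-0.2647, -0.907499, 0)–(-0.2647, -0.45846, 0.77649)  len=0.8970

Chained into 1 loop(s):
  loop 1: 10 segments, perimeter = 4.8938
Total perimeter = 4.894

loops=1 perimeter=4.894


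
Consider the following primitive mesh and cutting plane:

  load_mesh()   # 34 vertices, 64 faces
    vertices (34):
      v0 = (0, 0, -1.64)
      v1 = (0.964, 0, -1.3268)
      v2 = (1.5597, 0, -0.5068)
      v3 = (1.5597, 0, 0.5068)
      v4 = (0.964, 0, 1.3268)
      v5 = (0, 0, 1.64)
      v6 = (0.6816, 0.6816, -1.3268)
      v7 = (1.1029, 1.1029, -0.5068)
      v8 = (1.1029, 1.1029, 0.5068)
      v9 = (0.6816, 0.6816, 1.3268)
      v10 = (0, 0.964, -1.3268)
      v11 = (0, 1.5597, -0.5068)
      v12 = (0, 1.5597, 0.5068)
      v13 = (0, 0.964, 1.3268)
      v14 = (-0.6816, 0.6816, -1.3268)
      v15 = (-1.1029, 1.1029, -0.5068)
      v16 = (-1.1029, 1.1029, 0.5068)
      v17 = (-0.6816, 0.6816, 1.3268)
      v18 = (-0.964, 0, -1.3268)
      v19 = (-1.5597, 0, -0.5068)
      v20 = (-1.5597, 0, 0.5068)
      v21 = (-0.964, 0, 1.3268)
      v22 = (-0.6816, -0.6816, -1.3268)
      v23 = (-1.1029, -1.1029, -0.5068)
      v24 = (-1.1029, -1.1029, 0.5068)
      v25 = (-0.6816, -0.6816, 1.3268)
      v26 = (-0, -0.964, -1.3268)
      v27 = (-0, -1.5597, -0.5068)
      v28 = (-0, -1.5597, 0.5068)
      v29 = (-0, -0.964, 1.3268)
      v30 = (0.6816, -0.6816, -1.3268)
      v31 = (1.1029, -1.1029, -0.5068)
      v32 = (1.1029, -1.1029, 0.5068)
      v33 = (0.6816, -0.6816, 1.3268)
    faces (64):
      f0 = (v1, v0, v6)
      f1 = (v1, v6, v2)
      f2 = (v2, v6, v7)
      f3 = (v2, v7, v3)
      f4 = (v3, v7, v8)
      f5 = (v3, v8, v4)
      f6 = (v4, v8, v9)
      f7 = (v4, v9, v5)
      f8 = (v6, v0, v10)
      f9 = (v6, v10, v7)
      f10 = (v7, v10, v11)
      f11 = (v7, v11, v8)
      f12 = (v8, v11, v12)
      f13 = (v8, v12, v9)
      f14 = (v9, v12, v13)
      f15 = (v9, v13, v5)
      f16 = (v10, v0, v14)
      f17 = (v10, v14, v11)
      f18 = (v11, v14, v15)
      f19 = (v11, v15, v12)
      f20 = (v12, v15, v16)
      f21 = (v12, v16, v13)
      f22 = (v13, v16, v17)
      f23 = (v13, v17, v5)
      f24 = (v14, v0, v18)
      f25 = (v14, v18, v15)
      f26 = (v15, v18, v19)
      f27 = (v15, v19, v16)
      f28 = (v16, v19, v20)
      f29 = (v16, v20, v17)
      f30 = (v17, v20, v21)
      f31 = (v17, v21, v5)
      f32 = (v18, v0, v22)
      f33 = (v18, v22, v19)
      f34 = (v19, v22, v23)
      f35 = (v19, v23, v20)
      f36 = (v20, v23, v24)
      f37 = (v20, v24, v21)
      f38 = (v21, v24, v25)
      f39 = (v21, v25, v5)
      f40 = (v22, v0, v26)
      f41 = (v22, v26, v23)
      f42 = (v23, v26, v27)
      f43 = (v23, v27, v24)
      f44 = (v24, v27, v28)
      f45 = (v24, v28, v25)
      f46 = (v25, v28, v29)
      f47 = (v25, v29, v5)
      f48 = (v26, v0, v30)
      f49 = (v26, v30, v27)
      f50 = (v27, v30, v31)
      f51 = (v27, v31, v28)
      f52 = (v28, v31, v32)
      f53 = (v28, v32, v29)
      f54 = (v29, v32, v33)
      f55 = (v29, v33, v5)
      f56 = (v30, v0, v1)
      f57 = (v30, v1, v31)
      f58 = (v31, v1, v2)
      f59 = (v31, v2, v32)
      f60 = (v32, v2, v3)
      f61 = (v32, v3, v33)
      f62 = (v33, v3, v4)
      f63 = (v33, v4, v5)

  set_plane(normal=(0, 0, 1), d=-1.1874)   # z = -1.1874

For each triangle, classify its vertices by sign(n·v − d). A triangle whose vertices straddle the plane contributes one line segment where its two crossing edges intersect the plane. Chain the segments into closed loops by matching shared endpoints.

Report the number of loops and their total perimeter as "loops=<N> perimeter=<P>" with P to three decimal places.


Straddling triangles (16 of 64):
  (v1,v6,v2) [--+] → (0.830877, 0.565728, -1.1874)–(1.06527, 0, -1.1874)  len=0.6124
  (v2,v6,v7) [+-+] → (0.830877, 0.565728, -1.1874)–(0.753221, 0.753221, -1.1874)  len=0.2029
  (v6,v10,v7) [--+] → (0.187493, 0.987613, -1.1874)–(0.753221, 0.753221, -1.1874)  len=0.6124
  (v7,v10,v11) [+-+] → (0.187493, 0.987613, -1.1874)–(0, 1.06527, -1.1874)  len=0.2029
  (v10,v14,v11) [--+] → (-0.565728, 0.830877, -1.1874)–(0, 1.06527, -1.1874)  len=0.6124
  (v11,v14,v15) [+-+] → (-0.565728, 0.830877, -1.1874)–(-0.753221, 0.753221, -1.1874)  len=0.2029
  (v14,v18,v15) [--+] → (-0.987613, 0.187493, -1.1874)–(-0.753221, 0.753221, -1.1874)  len=0.6124
  (v15,v18,v19) [+-+] → (-0.987613, 0.187493, -1.1874)–(-1.06527, 0, -1.1874)  len=0.2029
  (v18,v22,v19) [--+] → (-0.830877, -0.565728, -1.1874)–(-1.06527, 0, -1.1874)  len=0.6124
  (v19,v22,v23) [+-+] → (-0.830877, -0.565728, -1.1874)–(-0.753221, -0.753221, -1.1874)  len=0.2029
  (v22,v26,v23) [--+] → (-0.187493, -0.987613, -1.1874)–(-0.753221, -0.753221, -1.1874)  len=0.6124
  (v23,v26,v27) [+-+] → (-0.187493, -0.987613, -1.1874)–(0, -1.06527, -1.1874)  len=0.2029
  (v26,v30,v27) [--+] → (0.565728, -0.830877, -1.1874)–(0, -1.06527, -1.1874)  len=0.6124
  (v27,v30,v31) [+-+] → (0.565728, -0.830877, -1.1874)–(0.753221, -0.753221, -1.1874)  len=0.2029
  (v30,v1,v31) [--+] → (0.987613, -0.187493, -1.1874)–(0.753221, -0.753221, -1.1874)  len=0.6124
  (v31,v1,v2) [+-+] → (0.987613, -0.187493, -1.1874)–(1.06527, 0, -1.1874)  len=0.2029

Chained into 1 loop(s):
  loop 1: 16 segments, perimeter = 6.5224
Total perimeter = 6.522

loops=1 perimeter=6.522


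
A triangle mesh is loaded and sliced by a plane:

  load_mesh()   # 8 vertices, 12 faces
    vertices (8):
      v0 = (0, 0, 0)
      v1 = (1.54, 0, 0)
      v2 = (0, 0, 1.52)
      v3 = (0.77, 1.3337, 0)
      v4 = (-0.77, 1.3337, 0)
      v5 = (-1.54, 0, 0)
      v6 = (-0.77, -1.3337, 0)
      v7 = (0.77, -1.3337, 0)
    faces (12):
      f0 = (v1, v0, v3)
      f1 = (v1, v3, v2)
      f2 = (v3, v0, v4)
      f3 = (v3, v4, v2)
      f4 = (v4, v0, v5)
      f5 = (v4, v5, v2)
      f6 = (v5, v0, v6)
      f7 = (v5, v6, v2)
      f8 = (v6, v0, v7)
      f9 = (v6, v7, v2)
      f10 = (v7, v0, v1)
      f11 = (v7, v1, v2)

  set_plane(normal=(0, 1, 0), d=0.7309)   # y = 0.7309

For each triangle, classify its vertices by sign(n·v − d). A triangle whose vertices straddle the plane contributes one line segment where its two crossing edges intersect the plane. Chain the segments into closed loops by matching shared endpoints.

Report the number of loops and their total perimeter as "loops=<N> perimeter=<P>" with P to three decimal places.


Straddling triangles (6 of 12):
  (v1,v0,v3) [--+] → (0.421979, 0.7309, 0)–(1.11802, 0.7309, 0)  len=0.6960
  (v1,v3,v2) [-+-] → (1.11802, 0.7309, 0)–(0.421979, 0.7309, 0.687003)  len=0.9780
  (v3,v0,v4) [+-+] → (0.421979, 0.7309, 0)–(-0.421979, 0.7309, 0)  len=0.8440
  (v3,v4,v2) [++-] → (-0.421979, 0.7309, 0.687003)–(0.421979, 0.7309, 0.687003)  len=0.8440
  (v4,v0,v5) [+--] → (-0.421979, 0.7309, 0)–(-1.11802, 0.7309, 0)  len=0.6960
  (v4,v5,v2) [+--] → (-1.11802, 0.7309, 0)–(-0.421979, 0.7309, 0.687003)  len=0.9780

Chained into 1 loop(s):
  loop 1: 6 segments, perimeter = 5.0360
Total perimeter = 5.036

loops=1 perimeter=5.036


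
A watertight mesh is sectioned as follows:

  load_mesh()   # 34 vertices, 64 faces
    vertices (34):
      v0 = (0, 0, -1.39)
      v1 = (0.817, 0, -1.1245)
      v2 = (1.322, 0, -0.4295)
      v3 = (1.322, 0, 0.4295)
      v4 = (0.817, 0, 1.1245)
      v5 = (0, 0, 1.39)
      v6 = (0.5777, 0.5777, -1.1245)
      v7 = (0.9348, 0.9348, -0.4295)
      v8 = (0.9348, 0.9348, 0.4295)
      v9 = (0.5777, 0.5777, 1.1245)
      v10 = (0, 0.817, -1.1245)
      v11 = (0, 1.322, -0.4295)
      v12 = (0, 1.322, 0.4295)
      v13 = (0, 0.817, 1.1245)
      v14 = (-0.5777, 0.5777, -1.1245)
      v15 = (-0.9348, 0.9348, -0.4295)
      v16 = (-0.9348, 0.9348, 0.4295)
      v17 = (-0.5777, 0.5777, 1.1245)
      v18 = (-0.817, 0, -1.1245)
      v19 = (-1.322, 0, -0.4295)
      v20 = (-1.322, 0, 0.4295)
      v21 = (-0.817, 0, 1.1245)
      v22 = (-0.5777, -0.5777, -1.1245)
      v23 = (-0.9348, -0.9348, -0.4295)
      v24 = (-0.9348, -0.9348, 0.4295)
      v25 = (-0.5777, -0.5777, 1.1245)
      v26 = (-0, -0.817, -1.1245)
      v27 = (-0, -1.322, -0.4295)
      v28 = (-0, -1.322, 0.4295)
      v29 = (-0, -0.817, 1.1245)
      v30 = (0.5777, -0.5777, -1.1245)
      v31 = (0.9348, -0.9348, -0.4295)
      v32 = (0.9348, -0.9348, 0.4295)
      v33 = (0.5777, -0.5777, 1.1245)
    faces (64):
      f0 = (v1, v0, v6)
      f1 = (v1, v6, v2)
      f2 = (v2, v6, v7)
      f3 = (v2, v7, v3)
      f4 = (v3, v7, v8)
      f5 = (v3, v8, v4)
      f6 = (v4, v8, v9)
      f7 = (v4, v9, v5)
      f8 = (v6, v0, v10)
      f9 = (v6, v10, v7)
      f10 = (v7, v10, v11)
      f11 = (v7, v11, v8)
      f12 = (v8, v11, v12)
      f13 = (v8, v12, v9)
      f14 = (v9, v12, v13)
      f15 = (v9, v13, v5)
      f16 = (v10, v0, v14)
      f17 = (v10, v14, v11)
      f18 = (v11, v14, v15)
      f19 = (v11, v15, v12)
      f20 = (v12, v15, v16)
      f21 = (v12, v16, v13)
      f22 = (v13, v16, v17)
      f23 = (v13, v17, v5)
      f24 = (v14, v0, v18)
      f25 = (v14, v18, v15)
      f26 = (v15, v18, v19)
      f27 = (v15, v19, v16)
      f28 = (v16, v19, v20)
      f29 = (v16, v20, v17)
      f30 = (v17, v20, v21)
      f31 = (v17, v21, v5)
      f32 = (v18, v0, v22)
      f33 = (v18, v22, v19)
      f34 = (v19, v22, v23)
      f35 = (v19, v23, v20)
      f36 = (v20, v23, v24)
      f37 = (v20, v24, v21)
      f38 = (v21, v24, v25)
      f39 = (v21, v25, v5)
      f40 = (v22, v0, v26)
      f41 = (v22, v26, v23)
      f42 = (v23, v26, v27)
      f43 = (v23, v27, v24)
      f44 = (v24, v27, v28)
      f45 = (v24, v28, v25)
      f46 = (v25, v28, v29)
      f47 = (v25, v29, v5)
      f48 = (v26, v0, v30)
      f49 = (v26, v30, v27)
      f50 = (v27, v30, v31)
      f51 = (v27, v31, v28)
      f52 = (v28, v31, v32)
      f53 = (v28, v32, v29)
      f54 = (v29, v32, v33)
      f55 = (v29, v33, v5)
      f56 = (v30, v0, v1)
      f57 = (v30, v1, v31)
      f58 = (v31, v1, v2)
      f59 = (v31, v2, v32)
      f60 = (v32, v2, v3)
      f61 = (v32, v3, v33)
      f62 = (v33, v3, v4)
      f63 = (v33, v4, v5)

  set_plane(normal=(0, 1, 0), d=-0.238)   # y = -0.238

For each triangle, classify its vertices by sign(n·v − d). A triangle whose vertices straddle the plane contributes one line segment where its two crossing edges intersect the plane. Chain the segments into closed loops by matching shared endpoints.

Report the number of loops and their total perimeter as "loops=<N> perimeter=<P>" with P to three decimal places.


Straddling triangles (20 of 64):
  (v18,v0,v22) [++-] → (-0.238, -0.238, -1.28062)–(-0.718414, -0.238, -1.1245)  len=0.5051
  (v18,v22,v19) [+-+] → (-0.718414, -0.238, -1.1245)–(-1.01536, -0.238, -0.715825)  len=0.5052
  (v19,v22,v23) [+--] → (-1.01536, -0.238, -0.715825)–(-1.22342, -0.238, -0.4295)  len=0.3539
  (v19,v23,v20) [+-+] → (-1.22342, -0.238, -0.4295)–(-1.22342, -0.238, 0.210799)  len=0.6403
  (v20,v23,v24) [+--] → (-1.22342, -0.238, 0.210799)–(-1.22342, -0.238, 0.4295)  len=0.2187
  (v20,v24,v21) [+-+] → (-1.22342, -0.238, 0.4295)–(-0.846992, -0.238, 0.947553)  len=0.6404
  (v21,v24,v25) [+--] → (-0.846992, -0.238, 0.947553)–(-0.718414, -0.238, 1.1245)  len=0.2187
  (v21,v25,v5) [+-+] → (-0.718414, -0.238, 1.1245)–(-0.238, -0.238, 1.28062)  len=0.5051
  (v22,v0,v26) [-+-] → (-0.238, -0.238, -1.28062)–(0, -0.238, -1.31266)  len=0.2401
  (v25,v29,v5) [--+] → (0, -0.238, 1.31266)–(-0.238, -0.238, 1.28062)  len=0.2401
  (v26,v0,v30) [-+-] → (0, -0.238, -1.31266)–(0.238, -0.238, -1.28062)  len=0.2401
  (v29,v33,v5) [--+] → (0.238, -0.238, 1.28062)–(0, -0.238, 1.31266)  len=0.2401
  (v30,v0,v1) [-++] → (0.238, -0.238, -1.28062)–(0.718414, -0.238, -1.1245)  len=0.5051
  (v30,v1,v31) [-+-] → (0.718414, -0.238, -1.1245)–(0.846992, -0.238, -0.947553)  len=0.2187
  (v31,v1,v2) [-++] → (0.846992, -0.238, -0.947553)–(1.22342, -0.238, -0.4295)  len=0.6404
  (v31,v2,v32) [-+-] → (1.22342, -0.238, -0.4295)–(1.22342, -0.238, -0.210799)  len=0.2187
  (v32,v2,v3) [-++] → (1.22342, -0.238, -0.210799)–(1.22342, -0.238, 0.4295)  len=0.6403
  (v32,v3,v33) [-+-] → (1.22342, -0.238, 0.4295)–(1.01536, -0.238, 0.715825)  len=0.3539
  (v33,v3,v4) [-++] → (1.01536, -0.238, 0.715825)–(0.718414, -0.238, 1.1245)  len=0.5052
  (v33,v4,v5) [-++] → (0.718414, -0.238, 1.1245)–(0.238, -0.238, 1.28062)  len=0.5051

Chained into 1 loop(s):
  loop 1: 20 segments, perimeter = 8.1356
Total perimeter = 8.136

loops=1 perimeter=8.136


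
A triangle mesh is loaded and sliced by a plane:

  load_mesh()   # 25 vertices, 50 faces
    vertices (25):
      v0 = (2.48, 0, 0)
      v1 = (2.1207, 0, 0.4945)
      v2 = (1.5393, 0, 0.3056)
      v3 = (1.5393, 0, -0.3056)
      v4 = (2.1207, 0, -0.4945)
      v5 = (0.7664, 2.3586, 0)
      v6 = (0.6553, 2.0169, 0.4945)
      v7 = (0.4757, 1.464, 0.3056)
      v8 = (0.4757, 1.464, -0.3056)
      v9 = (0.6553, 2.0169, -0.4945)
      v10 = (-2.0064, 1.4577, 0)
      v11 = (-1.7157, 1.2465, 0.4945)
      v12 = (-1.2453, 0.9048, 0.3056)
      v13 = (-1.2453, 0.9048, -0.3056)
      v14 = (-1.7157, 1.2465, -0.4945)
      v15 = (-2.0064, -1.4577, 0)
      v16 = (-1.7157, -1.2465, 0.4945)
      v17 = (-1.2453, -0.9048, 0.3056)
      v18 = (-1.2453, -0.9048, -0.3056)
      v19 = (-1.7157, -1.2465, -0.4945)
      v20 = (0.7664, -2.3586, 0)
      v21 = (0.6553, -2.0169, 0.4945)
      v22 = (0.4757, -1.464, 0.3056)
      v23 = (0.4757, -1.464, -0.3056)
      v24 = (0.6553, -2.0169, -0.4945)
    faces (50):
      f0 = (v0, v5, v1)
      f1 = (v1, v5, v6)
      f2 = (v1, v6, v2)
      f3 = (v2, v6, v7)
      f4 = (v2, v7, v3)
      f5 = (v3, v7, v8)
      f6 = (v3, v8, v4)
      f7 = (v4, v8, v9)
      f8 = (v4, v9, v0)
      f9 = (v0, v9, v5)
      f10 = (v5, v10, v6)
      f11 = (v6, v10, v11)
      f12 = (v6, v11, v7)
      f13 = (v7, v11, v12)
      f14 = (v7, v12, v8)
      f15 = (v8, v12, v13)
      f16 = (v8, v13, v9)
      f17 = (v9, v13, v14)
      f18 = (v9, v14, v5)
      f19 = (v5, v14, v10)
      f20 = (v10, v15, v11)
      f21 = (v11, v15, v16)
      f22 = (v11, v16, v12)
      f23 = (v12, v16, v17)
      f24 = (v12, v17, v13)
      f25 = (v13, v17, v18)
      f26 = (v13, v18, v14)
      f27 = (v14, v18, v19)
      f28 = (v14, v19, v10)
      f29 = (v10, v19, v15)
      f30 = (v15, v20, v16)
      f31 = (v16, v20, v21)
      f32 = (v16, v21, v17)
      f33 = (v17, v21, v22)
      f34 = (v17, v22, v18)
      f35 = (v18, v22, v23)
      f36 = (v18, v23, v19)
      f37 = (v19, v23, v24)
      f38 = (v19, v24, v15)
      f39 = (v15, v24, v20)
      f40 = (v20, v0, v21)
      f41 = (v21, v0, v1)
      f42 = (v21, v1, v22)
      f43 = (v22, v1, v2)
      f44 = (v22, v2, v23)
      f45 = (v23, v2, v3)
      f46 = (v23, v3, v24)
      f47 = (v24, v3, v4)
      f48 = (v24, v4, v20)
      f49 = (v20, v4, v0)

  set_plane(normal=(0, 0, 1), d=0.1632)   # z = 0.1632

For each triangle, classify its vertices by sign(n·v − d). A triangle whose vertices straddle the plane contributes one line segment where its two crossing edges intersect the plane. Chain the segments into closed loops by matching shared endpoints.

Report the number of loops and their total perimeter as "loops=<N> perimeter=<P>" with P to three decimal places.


Straddling triangles (20 of 50):
  (v0,v5,v1) [--+] → (1.21336, 1.58019, 0.1632)–(2.36142, 0, 0.1632)  len=1.9532
  (v1,v5,v6) [+-+] → (1.21336, 1.58019, 0.1632)–(0.729734, 2.24583, 0.1632)  len=0.8228
  (v2,v7,v3) [++-] → (0.723502, 1.12291, 0.1632)–(1.5393, 0, 0.1632)  len=1.3880
  (v3,v7,v8) [-+-] → (0.723502, 1.12291, 0.1632)–(0.4757, 1.464, 0.1632)  len=0.4216
  (v5,v10,v6) [--+] → (-1.12796, 1.64225, 0.1632)–(0.729734, 2.24583, 0.1632)  len=1.9533
  (v6,v10,v11) [+-+] → (-1.12796, 1.64225, 0.1632)–(-1.91046, 1.388, 0.1632)  len=0.8228
  (v7,v12,v8) [++-] → (-0.844334, 1.03508, 0.1632)–(0.4757, 1.464, 0.1632)  len=1.3880
  (v8,v12,v13) [-+-] → (-0.844334, 1.03508, 0.1632)–(-1.2453, 0.9048, 0.1632)  len=0.4216
  (v10,v15,v11) [--+] → (-1.91046, -0.565232, 0.1632)–(-1.91046, 1.388, 0.1632)  len=1.9532
  (v11,v15,v16) [+-+] → (-1.91046, -0.565232, 0.1632)–(-1.91046, -1.388, 0.1632)  len=0.8228
  (v12,v17,v13) [++-] → (-1.2453, -0.483192, 0.1632)–(-1.2453, 0.9048, 0.1632)  len=1.3880
  (v13,v17,v18) [-+-] → (-1.2453, -0.483192, 0.1632)–(-1.2453, -0.9048, 0.1632)  len=0.4216
  (v15,v20,v16) [--+] → (-0.0527683, -1.99157, 0.1632)–(-1.91046, -1.388, 0.1632)  len=1.9533
  (v16,v20,v21) [+-+] → (-0.0527683, -1.99157, 0.1632)–(0.729734, -2.24583, 0.1632)  len=0.8228
  (v17,v22,v18) [++-] → (0.074734, -1.33372, 0.1632)–(-1.2453, -0.9048, 0.1632)  len=1.3880
  (v18,v22,v23) [-+-] → (0.074734, -1.33372, 0.1632)–(0.4757, -1.464, 0.1632)  len=0.4216
  (v20,v0,v21) [--+] → (1.87779, -0.665638, 0.1632)–(0.729734, -2.24583, 0.1632)  len=1.9532
  (v21,v0,v1) [+-+] → (1.87779, -0.665638, 0.1632)–(2.36142, 0, 0.1632)  len=0.8228
  (v22,v2,v23) [++-] → (1.2915, -0.341089, 0.1632)–(0.4757, -1.464, 0.1632)  len=1.3880
  (v23,v2,v3) [-+-] → (1.2915, -0.341089, 0.1632)–(1.5393, 0, 0.1632)  len=0.4216

Chained into 2 loop(s):
  loop 1: 10 segments, perimeter = 13.8801
  loop 2: 10 segments, perimeter = 9.0479
Total perimeter = 22.928

loops=2 perimeter=22.928


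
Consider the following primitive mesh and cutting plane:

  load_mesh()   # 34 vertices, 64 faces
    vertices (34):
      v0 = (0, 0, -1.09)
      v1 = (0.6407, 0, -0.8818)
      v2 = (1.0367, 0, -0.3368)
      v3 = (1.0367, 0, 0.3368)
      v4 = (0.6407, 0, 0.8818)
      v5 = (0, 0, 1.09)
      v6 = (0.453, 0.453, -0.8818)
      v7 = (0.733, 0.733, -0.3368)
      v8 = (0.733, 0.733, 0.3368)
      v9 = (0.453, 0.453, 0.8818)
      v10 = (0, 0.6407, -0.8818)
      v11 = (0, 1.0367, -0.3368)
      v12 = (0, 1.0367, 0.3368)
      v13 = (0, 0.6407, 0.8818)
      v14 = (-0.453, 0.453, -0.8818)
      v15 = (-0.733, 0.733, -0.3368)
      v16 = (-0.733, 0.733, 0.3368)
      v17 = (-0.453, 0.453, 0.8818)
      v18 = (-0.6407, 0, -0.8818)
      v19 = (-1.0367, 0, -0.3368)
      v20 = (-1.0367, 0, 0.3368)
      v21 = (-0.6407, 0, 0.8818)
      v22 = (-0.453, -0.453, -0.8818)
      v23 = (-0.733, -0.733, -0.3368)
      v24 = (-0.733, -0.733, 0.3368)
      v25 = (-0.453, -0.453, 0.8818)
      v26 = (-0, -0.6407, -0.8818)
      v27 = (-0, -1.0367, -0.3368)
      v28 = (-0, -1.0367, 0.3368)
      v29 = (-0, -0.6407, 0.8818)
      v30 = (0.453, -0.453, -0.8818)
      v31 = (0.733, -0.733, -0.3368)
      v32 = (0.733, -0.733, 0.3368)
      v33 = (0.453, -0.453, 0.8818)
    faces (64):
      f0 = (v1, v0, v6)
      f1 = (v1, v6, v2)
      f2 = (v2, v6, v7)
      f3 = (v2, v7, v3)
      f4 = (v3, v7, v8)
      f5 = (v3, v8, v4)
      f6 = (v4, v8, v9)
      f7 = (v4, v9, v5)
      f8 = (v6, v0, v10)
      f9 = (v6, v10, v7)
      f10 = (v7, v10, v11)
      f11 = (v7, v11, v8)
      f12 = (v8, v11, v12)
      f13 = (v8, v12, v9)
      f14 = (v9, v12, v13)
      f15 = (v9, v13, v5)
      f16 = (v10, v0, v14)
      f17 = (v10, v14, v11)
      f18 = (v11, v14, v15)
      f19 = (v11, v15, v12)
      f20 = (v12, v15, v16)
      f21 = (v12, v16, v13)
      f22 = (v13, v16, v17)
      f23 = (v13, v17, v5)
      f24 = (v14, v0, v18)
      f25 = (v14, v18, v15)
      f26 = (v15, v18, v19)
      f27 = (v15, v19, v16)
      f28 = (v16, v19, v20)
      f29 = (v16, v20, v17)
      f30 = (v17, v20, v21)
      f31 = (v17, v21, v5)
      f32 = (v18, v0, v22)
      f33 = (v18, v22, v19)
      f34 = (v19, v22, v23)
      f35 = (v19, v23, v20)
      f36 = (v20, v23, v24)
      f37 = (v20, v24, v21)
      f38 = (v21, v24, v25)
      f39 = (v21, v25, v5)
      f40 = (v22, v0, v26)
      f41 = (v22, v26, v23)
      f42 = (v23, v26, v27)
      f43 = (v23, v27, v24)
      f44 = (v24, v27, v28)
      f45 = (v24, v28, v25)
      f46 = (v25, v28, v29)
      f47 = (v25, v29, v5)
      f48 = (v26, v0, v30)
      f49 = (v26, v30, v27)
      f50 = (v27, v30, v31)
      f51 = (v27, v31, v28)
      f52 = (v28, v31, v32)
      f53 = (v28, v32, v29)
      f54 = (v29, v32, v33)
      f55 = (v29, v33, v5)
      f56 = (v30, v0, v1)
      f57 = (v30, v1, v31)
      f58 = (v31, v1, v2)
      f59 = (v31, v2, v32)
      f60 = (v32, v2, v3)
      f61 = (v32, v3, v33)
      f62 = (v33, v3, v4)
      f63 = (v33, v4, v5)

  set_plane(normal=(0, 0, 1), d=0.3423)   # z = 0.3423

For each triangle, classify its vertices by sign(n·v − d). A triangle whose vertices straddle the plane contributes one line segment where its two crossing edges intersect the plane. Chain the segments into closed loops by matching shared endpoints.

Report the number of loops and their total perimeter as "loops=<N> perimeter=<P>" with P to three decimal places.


Straddling triangles (16 of 64):
  (v3,v8,v4) [--+] → (0.732069, 0.725603, 0.3423)–(1.0327, 0, 0.3423)  len=0.7854
  (v4,v8,v9) [+-+] → (0.732069, 0.725603, 0.3423)–(0.730174, 0.730174, 0.3423)  len=0.0049
  (v8,v12,v9) [--+] → (0.00457156, 1.03081, 0.3423)–(0.730174, 0.730174, 0.3423)  len=0.7854
  (v9,v12,v13) [+-+] → (0.00457156, 1.03081, 0.3423)–(0, 1.0327, 0.3423)  len=0.0049
  (v12,v16,v13) [--+] → (-0.725603, 0.732069, 0.3423)–(0, 1.0327, 0.3423)  len=0.7854
  (v13,v16,v17) [+-+] → (-0.725603, 0.732069, 0.3423)–(-0.730174, 0.730174, 0.3423)  len=0.0049
  (v16,v20,v17) [--+] → (-1.03081, 0.00457156, 0.3423)–(-0.730174, 0.730174, 0.3423)  len=0.7854
  (v17,v20,v21) [+-+] → (-1.03081, 0.00457156, 0.3423)–(-1.0327, 0, 0.3423)  len=0.0049
  (v20,v24,v21) [--+] → (-0.732069, -0.725603, 0.3423)–(-1.0327, 0, 0.3423)  len=0.7854
  (v21,v24,v25) [+-+] → (-0.732069, -0.725603, 0.3423)–(-0.730174, -0.730174, 0.3423)  len=0.0049
  (v24,v28,v25) [--+] → (-0.00457156, -1.03081, 0.3423)–(-0.730174, -0.730174, 0.3423)  len=0.7854
  (v25,v28,v29) [+-+] → (-0.00457156, -1.03081, 0.3423)–(0, -1.0327, 0.3423)  len=0.0049
  (v28,v32,v29) [--+] → (0.725603, -0.732069, 0.3423)–(0, -1.0327, 0.3423)  len=0.7854
  (v29,v32,v33) [+-+] → (0.725603, -0.732069, 0.3423)–(0.730174, -0.730174, 0.3423)  len=0.0049
  (v32,v3,v33) [--+] → (1.03081, -0.00457156, 0.3423)–(0.730174, -0.730174, 0.3423)  len=0.7854
  (v33,v3,v4) [+-+] → (1.03081, -0.00457156, 0.3423)–(1.0327, 0, 0.3423)  len=0.0049

Chained into 1 loop(s):
  loop 1: 16 segments, perimeter = 6.3229
Total perimeter = 6.323

loops=1 perimeter=6.323


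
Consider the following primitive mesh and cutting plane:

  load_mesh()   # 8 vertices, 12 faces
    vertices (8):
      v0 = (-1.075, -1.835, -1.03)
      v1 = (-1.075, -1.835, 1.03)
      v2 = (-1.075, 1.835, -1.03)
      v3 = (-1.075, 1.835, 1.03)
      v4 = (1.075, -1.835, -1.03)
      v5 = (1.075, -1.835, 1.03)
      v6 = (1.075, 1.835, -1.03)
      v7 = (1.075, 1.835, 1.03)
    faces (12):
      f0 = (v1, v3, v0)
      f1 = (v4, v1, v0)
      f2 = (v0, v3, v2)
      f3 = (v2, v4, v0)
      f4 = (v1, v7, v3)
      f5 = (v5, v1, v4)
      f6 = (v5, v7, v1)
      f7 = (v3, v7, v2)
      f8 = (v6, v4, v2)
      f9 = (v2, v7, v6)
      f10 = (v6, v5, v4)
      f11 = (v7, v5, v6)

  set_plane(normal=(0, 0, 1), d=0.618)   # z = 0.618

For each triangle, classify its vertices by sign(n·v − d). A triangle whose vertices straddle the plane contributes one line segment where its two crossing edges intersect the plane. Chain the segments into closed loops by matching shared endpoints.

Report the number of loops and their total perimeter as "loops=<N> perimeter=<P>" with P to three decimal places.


Straddling triangles (8 of 12):
  (v1,v3,v0) [++-] → (-1.075, 1.101, 0.618)–(-1.075, -1.835, 0.618)  len=2.9360
  (v4,v1,v0) [-+-] → (-0.645, -1.835, 0.618)–(-1.075, -1.835, 0.618)  len=0.4300
  (v0,v3,v2) [-+-] → (-1.075, 1.101, 0.618)–(-1.075, 1.835, 0.618)  len=0.7340
  (v5,v1,v4) [++-] → (-0.645, -1.835, 0.618)–(1.075, -1.835, 0.618)  len=1.7200
  (v3,v7,v2) [++-] → (0.645, 1.835, 0.618)–(-1.075, 1.835, 0.618)  len=1.7200
  (v2,v7,v6) [-+-] → (0.645, 1.835, 0.618)–(1.075, 1.835, 0.618)  len=0.4300
  (v6,v5,v4) [-+-] → (1.075, -1.101, 0.618)–(1.075, -1.835, 0.618)  len=0.7340
  (v7,v5,v6) [++-] → (1.075, -1.101, 0.618)–(1.075, 1.835, 0.618)  len=2.9360

Chained into 1 loop(s):
  loop 1: 8 segments, perimeter = 11.6400
Total perimeter = 11.640

loops=1 perimeter=11.640


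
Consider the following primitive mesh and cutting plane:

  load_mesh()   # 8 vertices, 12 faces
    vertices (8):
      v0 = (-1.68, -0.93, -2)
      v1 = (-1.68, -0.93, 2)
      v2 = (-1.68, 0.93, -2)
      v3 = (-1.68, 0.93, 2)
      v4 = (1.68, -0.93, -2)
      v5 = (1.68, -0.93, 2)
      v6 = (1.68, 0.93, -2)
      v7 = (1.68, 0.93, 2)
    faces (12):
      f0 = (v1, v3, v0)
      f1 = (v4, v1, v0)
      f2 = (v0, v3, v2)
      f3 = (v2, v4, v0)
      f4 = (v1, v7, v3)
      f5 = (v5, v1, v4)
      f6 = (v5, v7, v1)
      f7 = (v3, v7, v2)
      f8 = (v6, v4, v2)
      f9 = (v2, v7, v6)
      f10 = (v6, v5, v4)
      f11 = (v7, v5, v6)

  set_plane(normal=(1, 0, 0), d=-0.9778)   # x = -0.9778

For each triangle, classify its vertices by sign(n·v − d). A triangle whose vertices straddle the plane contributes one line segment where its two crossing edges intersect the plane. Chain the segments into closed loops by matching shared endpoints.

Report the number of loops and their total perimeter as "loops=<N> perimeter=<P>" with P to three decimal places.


loops=1 perimeter=11.720

Straddling triangles (8 of 12):
  (v4,v1,v0) [+--] → (-0.9778, -0.93, 1.16405)–(-0.9778, -0.93, -2)  len=3.1640
  (v2,v4,v0) [-+-] → (-0.9778, 0.541282, -2)–(-0.9778, -0.93, -2)  len=1.4713
  (v1,v7,v3) [-+-] → (-0.9778, -0.541282, 2)–(-0.9778, 0.93, 2)  len=1.4713
  (v5,v1,v4) [+-+] → (-0.9778, -0.93, 2)–(-0.9778, -0.93, 1.16405)  len=0.8360
  (v5,v7,v1) [++-] → (-0.9778, -0.541282, 2)–(-0.9778, -0.93, 2)  len=0.3887
  (v3,v7,v2) [-+-] → (-0.9778, 0.93, 2)–(-0.9778, 0.93, -1.16405)  len=3.1640
  (v6,v4,v2) [++-] → (-0.9778, 0.541282, -2)–(-0.9778, 0.93, -2)  len=0.3887
  (v2,v7,v6) [-++] → (-0.9778, 0.93, -1.16405)–(-0.9778, 0.93, -2)  len=0.8360

Chained into 1 loop(s):
  loop 1: 8 segments, perimeter = 11.7200
Total perimeter = 11.720


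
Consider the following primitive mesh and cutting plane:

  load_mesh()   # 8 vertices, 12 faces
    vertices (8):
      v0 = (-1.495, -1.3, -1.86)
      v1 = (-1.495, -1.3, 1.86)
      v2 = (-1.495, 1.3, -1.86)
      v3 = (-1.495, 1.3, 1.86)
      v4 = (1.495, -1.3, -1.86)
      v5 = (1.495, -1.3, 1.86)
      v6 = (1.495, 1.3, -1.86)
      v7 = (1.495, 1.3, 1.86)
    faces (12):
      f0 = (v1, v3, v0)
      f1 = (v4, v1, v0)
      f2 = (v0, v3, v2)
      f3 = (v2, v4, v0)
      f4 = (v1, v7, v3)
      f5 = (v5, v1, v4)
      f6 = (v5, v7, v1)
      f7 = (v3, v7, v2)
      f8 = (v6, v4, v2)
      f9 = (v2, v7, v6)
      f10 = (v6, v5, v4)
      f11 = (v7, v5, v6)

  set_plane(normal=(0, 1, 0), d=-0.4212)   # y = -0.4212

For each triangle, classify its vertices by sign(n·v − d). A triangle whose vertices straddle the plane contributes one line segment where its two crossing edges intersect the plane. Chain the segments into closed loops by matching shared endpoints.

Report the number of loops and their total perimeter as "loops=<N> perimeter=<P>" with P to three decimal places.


Straddling triangles (8 of 12):
  (v1,v3,v0) [-+-] → (-1.495, -0.4212, 1.86)–(-1.495, -0.4212, -0.60264)  len=2.4626
  (v0,v3,v2) [-++] → (-1.495, -0.4212, -0.60264)–(-1.495, -0.4212, -1.86)  len=1.2574
  (v2,v4,v0) [+--] → (0.48438, -0.4212, -1.86)–(-1.495, -0.4212, -1.86)  len=1.9794
  (v1,v7,v3) [-++] → (-0.48438, -0.4212, 1.86)–(-1.495, -0.4212, 1.86)  len=1.0106
  (v5,v7,v1) [-+-] → (1.495, -0.4212, 1.86)–(-0.48438, -0.4212, 1.86)  len=1.9794
  (v6,v4,v2) [+-+] → (1.495, -0.4212, -1.86)–(0.48438, -0.4212, -1.86)  len=1.0106
  (v6,v5,v4) [+--] → (1.495, -0.4212, 0.60264)–(1.495, -0.4212, -1.86)  len=2.4626
  (v7,v5,v6) [+-+] → (1.495, -0.4212, 1.86)–(1.495, -0.4212, 0.60264)  len=1.2574

Chained into 1 loop(s):
  loop 1: 8 segments, perimeter = 13.4200
Total perimeter = 13.420

loops=1 perimeter=13.420


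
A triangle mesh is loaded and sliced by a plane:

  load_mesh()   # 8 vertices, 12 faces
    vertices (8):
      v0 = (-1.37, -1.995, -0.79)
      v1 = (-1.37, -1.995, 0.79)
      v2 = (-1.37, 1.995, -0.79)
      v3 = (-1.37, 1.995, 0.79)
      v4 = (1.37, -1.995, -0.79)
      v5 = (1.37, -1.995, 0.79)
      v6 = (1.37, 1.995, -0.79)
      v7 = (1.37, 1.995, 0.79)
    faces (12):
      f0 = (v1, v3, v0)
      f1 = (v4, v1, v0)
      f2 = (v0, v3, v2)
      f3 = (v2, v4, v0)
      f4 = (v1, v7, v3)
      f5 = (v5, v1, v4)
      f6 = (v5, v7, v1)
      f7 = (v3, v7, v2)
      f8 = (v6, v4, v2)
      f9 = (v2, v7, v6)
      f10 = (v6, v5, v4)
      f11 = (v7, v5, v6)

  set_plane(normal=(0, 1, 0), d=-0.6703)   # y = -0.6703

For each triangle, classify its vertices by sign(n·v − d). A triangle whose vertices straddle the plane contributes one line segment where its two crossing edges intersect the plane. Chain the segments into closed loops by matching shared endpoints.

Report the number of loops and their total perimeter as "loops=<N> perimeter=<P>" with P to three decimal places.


loops=1 perimeter=8.640

Straddling triangles (8 of 12):
  (v1,v3,v0) [-+-] → (-1.37, -0.6703, 0.79)–(-1.37, -0.6703, -0.265432)  len=1.0554
  (v0,v3,v2) [-++] → (-1.37, -0.6703, -0.265432)–(-1.37, -0.6703, -0.79)  len=0.5246
  (v2,v4,v0) [+--] → (0.460306, -0.6703, -0.79)–(-1.37, -0.6703, -0.79)  len=1.8303
  (v1,v7,v3) [-++] → (-0.460306, -0.6703, 0.79)–(-1.37, -0.6703, 0.79)  len=0.9097
  (v5,v7,v1) [-+-] → (1.37, -0.6703, 0.79)–(-0.460306, -0.6703, 0.79)  len=1.8303
  (v6,v4,v2) [+-+] → (1.37, -0.6703, -0.79)–(0.460306, -0.6703, -0.79)  len=0.9097
  (v6,v5,v4) [+--] → (1.37, -0.6703, 0.265432)–(1.37, -0.6703, -0.79)  len=1.0554
  (v7,v5,v6) [+-+] → (1.37, -0.6703, 0.79)–(1.37, -0.6703, 0.265432)  len=0.5246

Chained into 1 loop(s):
  loop 1: 8 segments, perimeter = 8.6400
Total perimeter = 8.640


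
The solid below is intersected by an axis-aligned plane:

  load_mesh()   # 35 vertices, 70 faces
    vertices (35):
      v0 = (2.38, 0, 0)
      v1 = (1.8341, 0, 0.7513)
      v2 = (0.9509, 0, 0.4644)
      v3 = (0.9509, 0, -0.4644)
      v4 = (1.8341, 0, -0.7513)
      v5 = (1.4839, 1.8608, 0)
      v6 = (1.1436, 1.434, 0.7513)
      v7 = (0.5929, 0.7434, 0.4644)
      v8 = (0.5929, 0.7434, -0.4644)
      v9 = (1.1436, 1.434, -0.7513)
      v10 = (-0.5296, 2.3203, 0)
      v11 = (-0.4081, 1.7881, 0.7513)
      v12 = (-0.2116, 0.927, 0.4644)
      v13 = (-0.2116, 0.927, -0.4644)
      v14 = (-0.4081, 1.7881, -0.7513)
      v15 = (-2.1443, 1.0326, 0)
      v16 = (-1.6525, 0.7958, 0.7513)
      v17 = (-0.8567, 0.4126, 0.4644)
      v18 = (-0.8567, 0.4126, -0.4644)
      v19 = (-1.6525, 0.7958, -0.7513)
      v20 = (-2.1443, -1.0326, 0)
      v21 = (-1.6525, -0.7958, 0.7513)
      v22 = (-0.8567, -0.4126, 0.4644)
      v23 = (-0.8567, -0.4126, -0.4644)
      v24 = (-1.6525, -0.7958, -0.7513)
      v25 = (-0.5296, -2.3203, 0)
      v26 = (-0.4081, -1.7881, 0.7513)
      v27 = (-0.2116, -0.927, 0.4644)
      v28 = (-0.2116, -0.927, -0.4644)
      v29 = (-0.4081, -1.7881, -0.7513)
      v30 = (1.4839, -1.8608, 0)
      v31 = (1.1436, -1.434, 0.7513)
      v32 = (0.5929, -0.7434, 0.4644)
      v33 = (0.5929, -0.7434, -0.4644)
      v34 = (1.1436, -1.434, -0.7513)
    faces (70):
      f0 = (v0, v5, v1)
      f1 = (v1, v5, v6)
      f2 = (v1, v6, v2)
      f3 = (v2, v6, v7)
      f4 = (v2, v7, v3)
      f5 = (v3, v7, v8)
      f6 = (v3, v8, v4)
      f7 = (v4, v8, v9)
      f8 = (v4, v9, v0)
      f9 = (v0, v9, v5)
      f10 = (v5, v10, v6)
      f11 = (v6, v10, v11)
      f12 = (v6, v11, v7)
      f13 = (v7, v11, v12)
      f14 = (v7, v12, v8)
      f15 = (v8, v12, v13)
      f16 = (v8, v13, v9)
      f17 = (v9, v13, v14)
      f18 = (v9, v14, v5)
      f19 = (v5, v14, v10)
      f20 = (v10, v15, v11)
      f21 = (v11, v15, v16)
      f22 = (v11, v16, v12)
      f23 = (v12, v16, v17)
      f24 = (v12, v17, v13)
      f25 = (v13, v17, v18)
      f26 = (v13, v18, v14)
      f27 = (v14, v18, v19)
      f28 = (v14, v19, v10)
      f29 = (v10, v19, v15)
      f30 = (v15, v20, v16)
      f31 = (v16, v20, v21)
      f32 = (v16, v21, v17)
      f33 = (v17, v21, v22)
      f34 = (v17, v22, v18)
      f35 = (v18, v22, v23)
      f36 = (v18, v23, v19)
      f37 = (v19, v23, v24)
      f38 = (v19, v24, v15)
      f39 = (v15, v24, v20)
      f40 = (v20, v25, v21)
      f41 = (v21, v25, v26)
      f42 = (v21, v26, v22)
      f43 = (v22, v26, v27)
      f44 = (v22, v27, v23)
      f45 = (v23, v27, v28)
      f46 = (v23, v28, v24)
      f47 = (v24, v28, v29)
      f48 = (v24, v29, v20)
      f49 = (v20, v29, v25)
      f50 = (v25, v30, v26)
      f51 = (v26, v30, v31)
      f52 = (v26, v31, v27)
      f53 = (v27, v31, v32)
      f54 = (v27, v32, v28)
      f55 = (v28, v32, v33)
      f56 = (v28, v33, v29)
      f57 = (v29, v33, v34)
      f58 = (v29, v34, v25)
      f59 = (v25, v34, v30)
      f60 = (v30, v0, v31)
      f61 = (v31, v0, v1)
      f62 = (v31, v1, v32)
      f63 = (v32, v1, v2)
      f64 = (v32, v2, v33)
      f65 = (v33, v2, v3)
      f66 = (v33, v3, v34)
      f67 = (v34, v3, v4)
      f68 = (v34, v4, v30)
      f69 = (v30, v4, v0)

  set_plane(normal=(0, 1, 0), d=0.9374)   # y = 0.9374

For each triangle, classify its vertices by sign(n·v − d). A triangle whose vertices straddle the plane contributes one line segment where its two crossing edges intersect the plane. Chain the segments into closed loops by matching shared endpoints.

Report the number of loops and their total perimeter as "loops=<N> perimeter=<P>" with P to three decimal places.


Straddling triangles (20 of 70):
  (v0,v5,v1) [-+-] → (1.92858, 0.9374, 0)–(1.65768, 0.9374, 0.372824)  len=0.4608
  (v1,v5,v6) [-++] → (1.65768, 0.9374, 0.372824)–(1.38272, 0.9374, 0.7513)  len=0.4678
  (v1,v6,v2) [-+-] → (1.38272, 0.9374, 0.7513)–(1.07687, 0.9374, 0.651945)  len=0.3216
  (v2,v6,v7) [-+-] → (1.07687, 0.9374, 0.651945)–(0.7476, 0.9374, 0.544995)  len=0.3462
  (v4,v8,v9) [--+] → (0.7476, 0.9374, -0.544995)–(1.38272, 0.9374, -0.7513)  len=0.6678
  (v4,v9,v0) [-+-] → (1.38272, 0.9374, -0.7513)–(1.57177, 0.9374, -0.491122)  len=0.3216
  (v0,v9,v5) [-++] → (1.57177, 0.9374, -0.491122)–(1.92858, 0.9374, 0)  len=0.6071
  (v6,v11,v7) [++-] → (0.407015, 0.9374, 0.517677)–(0.7476, 0.9374, 0.544995)  len=0.3417
  (v7,v11,v12) [-+-] → (0.407015, 0.9374, 0.517677)–(-0.213973, 0.9374, 0.467865)  len=0.6230
  (v8,v13,v9) [--+] → (-0.183801, 0.9374, -0.470285)–(0.7476, 0.9374, -0.544995)  len=0.9344
  (v9,v13,v14) [+-+] → (-0.183801, 0.9374, -0.470285)–(-0.213973, 0.9374, -0.467865)  len=0.0303
  (v11,v15,v16) [++-] → (-1.94658, 0.9374, 0.302043)–(-1.47493, 0.9374, 0.7513)  len=0.6514
  (v11,v16,v12) [+--] → (-1.47493, 0.9374, 0.7513)–(-0.213973, 0.9374, 0.467865)  len=1.2924
  (v13,v18,v14) [--+] → (-0.685544, 0.9374, -0.573862)–(-0.213973, 0.9374, -0.467865)  len=0.4833
  (v14,v18,v19) [+--] → (-0.685544, 0.9374, -0.573862)–(-1.47493, 0.9374, -0.7513)  len=0.8091
  (v14,v19,v10) [+-+] → (-1.47493, 0.9374, -0.7513)–(-1.5482, 0.9374, -0.681517)  len=0.1012
  (v10,v19,v15) [+-+] → (-1.5482, 0.9374, -0.681517)–(-1.94658, 0.9374, -0.302043)  len=0.5502
  (v15,v20,v16) [+--] → (-2.1443, 0.9374, 0)–(-1.94658, 0.9374, 0.302043)  len=0.3610
  (v19,v24,v15) [--+] → (-2.11869, 0.9374, -0.0391182)–(-1.94658, 0.9374, -0.302043)  len=0.3142
  (v15,v24,v20) [+--] → (-2.11869, 0.9374, -0.0391182)–(-2.1443, 0.9374, 0)  len=0.0468

Chained into 1 loop(s):
  loop 1: 20 segments, perimeter = 9.7318
Total perimeter = 9.732

loops=1 perimeter=9.732


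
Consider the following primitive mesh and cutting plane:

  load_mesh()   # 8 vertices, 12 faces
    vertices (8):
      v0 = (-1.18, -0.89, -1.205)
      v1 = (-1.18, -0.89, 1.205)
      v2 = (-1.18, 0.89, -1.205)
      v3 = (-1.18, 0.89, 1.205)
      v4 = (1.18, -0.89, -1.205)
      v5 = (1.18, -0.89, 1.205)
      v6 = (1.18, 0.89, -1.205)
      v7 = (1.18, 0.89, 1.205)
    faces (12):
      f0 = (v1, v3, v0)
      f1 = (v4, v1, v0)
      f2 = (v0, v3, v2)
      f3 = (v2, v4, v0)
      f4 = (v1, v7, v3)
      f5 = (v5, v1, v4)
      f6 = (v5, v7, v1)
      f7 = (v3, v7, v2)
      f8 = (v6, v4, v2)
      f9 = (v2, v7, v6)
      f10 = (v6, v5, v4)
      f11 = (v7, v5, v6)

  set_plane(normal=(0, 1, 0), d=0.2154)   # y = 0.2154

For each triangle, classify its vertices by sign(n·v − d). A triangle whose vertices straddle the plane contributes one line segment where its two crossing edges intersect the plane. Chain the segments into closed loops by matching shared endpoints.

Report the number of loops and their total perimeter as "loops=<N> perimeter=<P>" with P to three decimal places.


loops=1 perimeter=9.540

Straddling triangles (8 of 12):
  (v1,v3,v0) [-+-] → (-1.18, 0.2154, 1.205)–(-1.18, 0.2154, 0.291637)  len=0.9134
  (v0,v3,v2) [-++] → (-1.18, 0.2154, 0.291637)–(-1.18, 0.2154, -1.205)  len=1.4966
  (v2,v4,v0) [+--] → (-0.285587, 0.2154, -1.205)–(-1.18, 0.2154, -1.205)  len=0.8944
  (v1,v7,v3) [-++] → (0.285587, 0.2154, 1.205)–(-1.18, 0.2154, 1.205)  len=1.4656
  (v5,v7,v1) [-+-] → (1.18, 0.2154, 1.205)–(0.285587, 0.2154, 1.205)  len=0.8944
  (v6,v4,v2) [+-+] → (1.18, 0.2154, -1.205)–(-0.285587, 0.2154, -1.205)  len=1.4656
  (v6,v5,v4) [+--] → (1.18, 0.2154, -0.291637)–(1.18, 0.2154, -1.205)  len=0.9134
  (v7,v5,v6) [+-+] → (1.18, 0.2154, 1.205)–(1.18, 0.2154, -0.291637)  len=1.4966

Chained into 1 loop(s):
  loop 1: 8 segments, perimeter = 9.5400
Total perimeter = 9.540


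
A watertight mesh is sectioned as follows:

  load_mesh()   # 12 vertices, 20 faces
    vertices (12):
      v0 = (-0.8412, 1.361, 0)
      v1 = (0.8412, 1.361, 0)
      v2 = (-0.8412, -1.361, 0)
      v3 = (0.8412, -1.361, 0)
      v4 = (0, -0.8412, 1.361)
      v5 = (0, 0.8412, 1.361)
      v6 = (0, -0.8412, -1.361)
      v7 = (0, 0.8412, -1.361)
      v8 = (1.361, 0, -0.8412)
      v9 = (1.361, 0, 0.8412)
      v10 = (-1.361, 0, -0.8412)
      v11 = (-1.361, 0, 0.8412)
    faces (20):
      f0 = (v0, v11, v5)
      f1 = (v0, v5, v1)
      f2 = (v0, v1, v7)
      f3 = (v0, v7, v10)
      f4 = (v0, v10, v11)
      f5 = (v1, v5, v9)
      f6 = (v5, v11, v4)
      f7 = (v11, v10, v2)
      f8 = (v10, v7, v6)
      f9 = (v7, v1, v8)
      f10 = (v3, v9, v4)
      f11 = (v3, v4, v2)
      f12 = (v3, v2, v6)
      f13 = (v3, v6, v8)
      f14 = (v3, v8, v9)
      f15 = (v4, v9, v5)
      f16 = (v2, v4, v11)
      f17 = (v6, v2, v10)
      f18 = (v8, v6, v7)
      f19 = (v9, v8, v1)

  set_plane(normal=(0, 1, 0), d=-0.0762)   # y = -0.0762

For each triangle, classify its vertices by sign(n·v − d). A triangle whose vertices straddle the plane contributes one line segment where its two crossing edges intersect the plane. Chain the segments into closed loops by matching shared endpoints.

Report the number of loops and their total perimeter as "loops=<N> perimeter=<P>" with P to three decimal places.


loops=1 perimeter=9.009

Straddling triangles (10 of 20):
  (v5,v11,v4) [++-] → (-1.23771, -0.0762, 0.888286)–(0, -0.0762, 1.361)  len=1.3249
  (v11,v10,v2) [++-] → (-1.3319, -0.0762, -0.794103)–(-1.3319, -0.0762, 0.794103)  len=1.5882
  (v10,v7,v6) [++-] → (0, -0.0762, -1.361)–(-1.23771, -0.0762, -0.888286)  len=1.3249
  (v3,v9,v4) [-+-] → (1.3319, -0.0762, 0.794103)–(1.23771, -0.0762, 0.888286)  len=0.1332
  (v3,v6,v8) [--+] → (1.23771, -0.0762, -0.888286)–(1.3319, -0.0762, -0.794103)  len=0.1332
  (v3,v8,v9) [-++] → (1.3319, -0.0762, -0.794103)–(1.3319, -0.0762, 0.794103)  len=1.5882
  (v4,v9,v5) [-++] → (1.23771, -0.0762, 0.888286)–(0, -0.0762, 1.361)  len=1.3249
  (v2,v4,v11) [--+] → (-1.23771, -0.0762, 0.888286)–(-1.3319, -0.0762, 0.794103)  len=0.1332
  (v6,v2,v10) [--+] → (-1.3319, -0.0762, -0.794103)–(-1.23771, -0.0762, -0.888286)  len=0.1332
  (v8,v6,v7) [+-+] → (1.23771, -0.0762, -0.888286)–(0, -0.0762, -1.361)  len=1.3249

Chained into 1 loop(s):
  loop 1: 10 segments, perimeter = 9.0088
Total perimeter = 9.009
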